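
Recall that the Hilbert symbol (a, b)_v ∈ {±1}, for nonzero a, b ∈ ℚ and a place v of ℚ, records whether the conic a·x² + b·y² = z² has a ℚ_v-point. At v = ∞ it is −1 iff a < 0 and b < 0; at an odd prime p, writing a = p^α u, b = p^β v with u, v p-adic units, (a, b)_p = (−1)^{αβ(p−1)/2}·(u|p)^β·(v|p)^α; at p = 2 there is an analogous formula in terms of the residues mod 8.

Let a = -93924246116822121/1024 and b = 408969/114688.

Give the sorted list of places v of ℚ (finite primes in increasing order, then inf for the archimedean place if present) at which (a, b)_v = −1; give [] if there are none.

Mod squares: a ≡ -4641, b ≡ 3927. Check v ∈ {∞, 2, 3, 7, 11, 13, 17}.
v=3: a=3^15·(≡1), b=3^7·(≡1) mod 3; (1|3)=+1, (1|3)=+1; (−1)^{15·7·1}·(+1)^7·(+1)^15 = -1.
v=2: v_2(a)=-10, v_2(b)=-14; units ≡ 7, 7 (mod 8); ε·ε+αω+βω = 1·1+-10·0+-14·0 ≡ 1  ⇒  (a,b)_2 = -1.
v=∞: -4641 < 0 and 3927 > 0  ⇒  (a,b)_∞ = +1.
v=11: a=11^4·(≡1), b=11^1·(≡5) mod 11; (1|11)=+1, (5|11)=+1; (−1)^{4·1·5}·(+1)^1·(+1)^4 = +1.
v=7: a=7^1·(≡2), b=7^-1·(≡2) mod 7; (2|7)=+1, (2|7)=+1; (−1)^{1·-1·3}·(+1)^-1·(+1)^1 = -1.
v=17: a=17^3·(≡15), b=17^1·(≡6) mod 17; (15|17)=+1, (6|17)=-1; (−1)^{3·1·8}·(+1)^1·(-1)^3 = -1.
v=13: a=13^1·(≡6), b=13^0·(≡1) mod 13; (6|13)=-1, (1|13)=+1; (−1)^{1·0·6}·(-1)^0·(+1)^1 = +1.
Ram(-4641, 3927) = {2, 3, 7, 17}; no ℚ_2-point on the conic.

[2, 3, 7, 17]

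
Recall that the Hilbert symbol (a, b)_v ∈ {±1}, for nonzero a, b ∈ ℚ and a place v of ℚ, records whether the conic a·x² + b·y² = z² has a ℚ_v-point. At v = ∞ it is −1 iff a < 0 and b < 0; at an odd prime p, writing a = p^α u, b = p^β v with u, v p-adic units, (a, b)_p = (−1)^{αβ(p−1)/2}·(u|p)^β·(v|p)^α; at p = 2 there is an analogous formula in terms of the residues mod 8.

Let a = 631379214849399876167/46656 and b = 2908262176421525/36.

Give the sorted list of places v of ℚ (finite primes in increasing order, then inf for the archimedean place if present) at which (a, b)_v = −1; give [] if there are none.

[11, 17, 19, 37]

(a, b) ≡ (26686583, 29) mod (ℚ^×)²; places V = {2, 3, 5, 7, 11, 17, 19, 29, 37, ∞}.
(a,b)_5: α=0, u≡2; β=2, v≡1 (mod 5); (2|5)=-1, (1|5)=+1; sign (−1)^0·-1^2·+1^0 = +1.
(a,b)_17: α=3, u≡9; β=0, v≡12 (mod 17); (9|17)=+1, (12|17)=-1; sign (−1)^0·+1^0·-1^3 = -1.
(a,b)_3: α=-6, u≡2; β=-2, v≡2 (mod 3); (2|3)=-1, (2|3)=-1; sign (−1)^0·-1^-2·-1^-6 = +1.
(a,b)_2: α=-6, β=-2; u≡7, v≡5 (mod 8); ε(u)ε(v)=1·0, αω(v)=-6·1, βω(u)=-2·0; sum ≡ 0  ⇒  +1.
(a,b)_19: α=3, u≡6; β=2, v≡8 (mod 19); (6|19)=+1, (8|19)=-1; sign (−1)^0·+1^2·-1^3 = -1.
(a,b)_∞: sgn(26686583)=+, sgn(29)=+, so +1.
(a,b)_7: α=1, u≡4; β=2, v≡1 (mod 7); (4|7)=+1, (1|7)=+1; sign (−1)^0·+1^2·+1^1 = +1.
(a,b)_37: α=5, u≡19; β=4, v≡6 (mod 37); (19|37)=-1, (6|37)=-1; sign (−1)^0·-1^4·-1^5 = -1.
(a,b)_29: α=1, u≡25; β=1, v≡20 (mod 29); (25|29)=+1, (20|29)=+1; sign (−1)^0·+1^1·+1^1 = +1.
(a,b)_11: α=3, u≡9; β=2, v≡10 (mod 11); (9|11)=+1, (10|11)=-1; sign (−1)^0·+1^2·-1^3 = -1.
Ram(26686583, 29) = {11, 17, 19, 37}; no ℚ_11-point on the conic.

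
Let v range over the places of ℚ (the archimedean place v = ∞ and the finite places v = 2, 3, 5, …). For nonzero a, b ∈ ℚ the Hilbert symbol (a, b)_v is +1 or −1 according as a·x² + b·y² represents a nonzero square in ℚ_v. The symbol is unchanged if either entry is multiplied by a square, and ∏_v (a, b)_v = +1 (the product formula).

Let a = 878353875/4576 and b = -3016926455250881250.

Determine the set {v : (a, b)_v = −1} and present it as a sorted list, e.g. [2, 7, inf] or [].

[2, 5, 7, 11]

Mod squares: a ≡ 170170, b ≡ -13090. Check v ∈ {∞, 2, 3, 5, 7, 11, 13, 17}.
v=13: a=13^-1·(≡9), b=13^0·(≡1) mod 13; (9|13)=+1, (1|13)=+1; (−1)^{-1·0·6}·(+1)^0·(+1)^-1 = +1.
v=∞: 170170 > 0 and -13090 < 0  ⇒  (a,b)_∞ = +1.
v=2: v_2(a)=-5, v_2(b)=1; units ≡ 5, 7 (mod 8); ε·ε+αω+βω = 0·1+-5·0+1·1 ≡ 1  ⇒  (a,b)_2 = -1.
v=3: a=3^10·(≡1), b=3^12·(≡2) mod 3; (1|3)=+1, (2|3)=-1; (−1)^{10·12·1}·(+1)^12·(-1)^10 = +1.
v=11: a=11^-1·(≡4), b=11^1·(≡5) mod 11; (4|11)=+1, (5|11)=+1; (−1)^{-1·1·5}·(+1)^1·(+1)^-1 = -1.
v=7: a=7^1·(≡6), b=7^5·(≡3) mod 7; (6|7)=-1, (3|7)=-1; (−1)^{1·5·3}·(-1)^5·(-1)^1 = -1.
v=5: a=5^3·(≡1), b=5^5·(≡3) mod 5; (1|5)=+1, (3|5)=-1; (−1)^{3·5·2}·(+1)^5·(-1)^3 = -1.
v=17: a=17^1·(≡10), b=17^3·(≡14) mod 17; (10|17)=-1, (14|17)=-1; (−1)^{1·3·8}·(-1)^3·(-1)^1 = +1.
Ram(170170, -13090) = {2, 5, 7, 11}; no ℚ_2-point on the conic.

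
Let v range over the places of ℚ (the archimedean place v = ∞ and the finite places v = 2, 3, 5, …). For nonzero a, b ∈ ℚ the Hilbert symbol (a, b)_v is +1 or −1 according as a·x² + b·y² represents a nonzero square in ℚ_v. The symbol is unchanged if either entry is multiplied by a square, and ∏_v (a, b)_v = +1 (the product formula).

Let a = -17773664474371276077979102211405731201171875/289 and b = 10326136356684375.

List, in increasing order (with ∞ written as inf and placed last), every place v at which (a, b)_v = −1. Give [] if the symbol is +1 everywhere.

Mod squares: a ≡ -5442835, b ≡ 31232170455. Check v ∈ {∞, 2, 3, 5, 7, 17, 19, 23, 29, 37, 41, 47, 53}.
v=2: v_2(a)=0, v_2(b)=0; units ≡ 5, 7 (mod 8); ε·ε+αω+βω = 0·1+0·0+0·1 ≡ 0  ⇒  (a,b)_2 = +1.
v=17: a=17^-2·(≡16), b=17^0·(≡3) mod 17; (16|17)=+1, (3|17)=-1; (−1)^{-2·0·8}·(+1)^0·(-1)^-2 = +1.
v=7: a=7^2·(≡2), b=7^0·(≡3) mod 7; (2|7)=+1, (3|7)=-1; (−1)^{2·0·3}·(+1)^0·(-1)^2 = +1.
v=5: a=5^15·(≡3), b=5^5·(≡4) mod 5; (3|5)=-1, (4|5)=+1; (−1)^{15·5·2}·(-1)^5·(+1)^15 = -1.
v=29: a=29^2·(≡24), b=29^1·(≡11) mod 29; (24|29)=+1, (11|29)=-1; (−1)^{2·1·14}·(+1)^1·(-1)^2 = +1.
v=23: a=23^5·(≡1), b=23^2·(≡6) mod 23; (1|23)=+1, (6|23)=+1; (−1)^{5·2·11}·(+1)^2·(+1)^5 = +1.
v=37: a=37^2·(≡35), b=37^1·(≡32) mod 37; (35|37)=-1, (32|37)=-1; (−1)^{2·1·18}·(-1)^1·(-1)^2 = -1.
v=19: a=19^3·(≡5), b=19^1·(≡15) mod 19; (5|19)=+1, (15|19)=-1; (−1)^{3·1·9}·(+1)^1·(-1)^3 = +1.
v=3: a=3^2·(≡2), b=3^1·(≡2) mod 3; (2|3)=-1, (2|3)=-1; (−1)^{2·1·1}·(-1)^1·(-1)^2 = -1.
v=53: a=53^3·(≡20), b=53^1·(≡15) mod 53; (20|53)=-1, (15|53)=+1; (−1)^{3·1·26}·(-1)^1·(+1)^3 = -1.
v=∞: -5442835 < 0 and 31232170455 > 0  ⇒  (a,b)_∞ = +1.
v=47: a=47^3·(≡17), b=47^1·(≡16) mod 47; (17|47)=+1, (16|47)=+1; (−1)^{3·1·23}·(+1)^1·(+1)^3 = -1.
v=41: a=41^2·(≡6), b=41^1·(≡17) mod 41; (6|41)=-1, (17|41)=-1; (−1)^{2·1·20}·(-1)^1·(-1)^2 = -1.
Ram(-5442835, 31232170455) = {3, 5, 37, 41, 47, 53}; no ℚ_3-point on the conic.

[3, 5, 37, 41, 47, 53]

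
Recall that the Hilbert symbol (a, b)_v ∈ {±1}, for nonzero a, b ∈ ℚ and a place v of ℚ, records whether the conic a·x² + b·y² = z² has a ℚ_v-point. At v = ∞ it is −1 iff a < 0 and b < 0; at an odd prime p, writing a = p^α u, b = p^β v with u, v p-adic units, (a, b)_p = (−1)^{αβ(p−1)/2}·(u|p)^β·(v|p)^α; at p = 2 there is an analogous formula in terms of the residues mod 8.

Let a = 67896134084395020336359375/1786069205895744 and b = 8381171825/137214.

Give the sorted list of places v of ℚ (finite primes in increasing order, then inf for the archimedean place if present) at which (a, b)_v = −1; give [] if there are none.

[2, 23]

Mod squares: a ≡ 23, b ≡ 5278. Check v ∈ {∞, 2, 3, 5, 7, 11, 13, 23, 29, 41}.
v=23: a=23^5·(≡4), b=23^2·(≡14) mod 23; (4|23)=+1, (14|23)=-1; (−1)^{5·2·11}·(+1)^2·(-1)^5 = -1.
v=41: a=41^6·(≡33), b=41^2·(≡30) mod 41; (33|41)=+1, (30|41)=-1; (−1)^{6·2·20}·(+1)^2·(-1)^6 = +1.
v=11: a=11^-6·(≡1), b=11^-2·(≡4) mod 11; (1|11)=+1, (4|11)=+1; (−1)^{-6·-2·5}·(+1)^-2·(+1)^-6 = +1.
v=2: v_2(a)=-6, v_2(b)=-1; units ≡ 7, 7 (mod 8); ε·ε+αω+βω = 1·1+-6·0+-1·0 ≡ 1  ⇒  (a,b)_2 = -1.
v=∞: 23 > 0 and 5278 > 0  ⇒  (a,b)_∞ = +1.
v=7: a=7^-4·(≡2), b=7^-1·(≡6) mod 7; (2|7)=+1, (6|7)=-1; (−1)^{-4·-1·3}·(+1)^-1·(-1)^-4 = +1.
v=5: a=5^6·(≡3), b=5^2·(≡2) mod 5; (3|5)=-1, (2|5)=-1; (−1)^{6·2·2}·(-1)^2·(-1)^6 = +1.
v=13: a=13^2·(≡12), b=13^1·(≡4) mod 13; (12|13)=+1, (4|13)=+1; (−1)^{2·1·6}·(+1)^1·(+1)^2 = +1.
v=29: a=29^2·(≡9), b=29^1·(≡3) mod 29; (9|29)=+1, (3|29)=-1; (−1)^{2·1·14}·(+1)^1·(-1)^2 = +1.
v=3: a=3^-8·(≡2), b=3^-4·(≡1) mod 3; (2|3)=-1, (1|3)=+1; (−1)^{-8·-4·1}·(-1)^-4·(+1)^-8 = +1.
(23, 5278 / ℚ) ramifies at {2, 23}: a division algebra.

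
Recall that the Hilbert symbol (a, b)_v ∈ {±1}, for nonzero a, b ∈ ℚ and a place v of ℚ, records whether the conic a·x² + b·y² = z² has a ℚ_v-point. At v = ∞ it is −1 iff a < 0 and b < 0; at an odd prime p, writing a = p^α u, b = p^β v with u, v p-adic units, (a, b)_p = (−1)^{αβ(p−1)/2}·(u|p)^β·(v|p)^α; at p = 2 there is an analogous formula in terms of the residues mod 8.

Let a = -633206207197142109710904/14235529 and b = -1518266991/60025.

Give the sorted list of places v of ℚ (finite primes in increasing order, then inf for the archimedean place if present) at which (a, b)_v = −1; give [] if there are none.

[3, 47, 53, inf]

(a, b) ≡ (-178619646, -5253519) mod (ℚ^×)²; places V = {2, 3, 5, 7, 11, 17, 19, 37, 47, 53, ∞}.
(a,b)_5: α=0, u≡4; β=-2, v≡4 (mod 5); (4|5)=+1, (4|5)=+1; sign (−1)^0·+1^-2·+1^0 = +1.
(a,b)_47: α=3, u≡6; β=1, v≡42 (mod 47); (6|47)=+1, (42|47)=+1; sign (−1)^1·+1^1·+1^3 = -1.
(a,b)_2: α=3, β=0; u≡1, v≡1 (mod 8); ε(u)ε(v)=0·0, αω(v)=3·0, βω(u)=0·0; sum ≡ 0  ⇒  +1.
(a,b)_37: α=3, u≡32; β=1, v≡35 (mod 37); (32|37)=-1, (35|37)=-1; sign (−1)^0·-1^1·-1^3 = +1.
(a,b)_7: α=-6, u≡5; β=-4, v≡1 (mod 7); (5|7)=-1, (1|7)=+1; sign (−1)^0·-1^-4·+1^-6 = +1.
(a,b)_17: α=3, u≡15; β=2, v≡13 (mod 17); (15|17)=+1, (13|17)=+1; sign (−1)^0·+1^2·+1^3 = +1.
(a,b)_19: α=3, u≡14; β=1, v≡6 (mod 19); (14|19)=-1, (6|19)=+1; sign (−1)^1·-1^1·+1^3 = +1.
(a,b)_∞: sgn(-178619646)=−, sgn(-5253519)=−, so -1.
(a,b)_3: α=1, u≡2; β=1, v≡2 (mod 3); (2|3)=-1, (2|3)=-1; sign (−1)^1·-1^1·-1^1 = -1.
(a,b)_11: α=-2, u≡3; β=0, v≡5 (mod 11); (3|11)=+1, (5|11)=+1; sign (−1)^0·+1^0·+1^-2 = +1.
(a,b)_53: α=3, u≡2; β=1, v≡13 (mod 53); (2|53)=-1, (13|53)=+1; sign (−1)^0·-1^1·+1^3 = -1.
(-178619646, -5253519 / ℚ) ramifies at {3, 47, 53, ∞}: a division algebra.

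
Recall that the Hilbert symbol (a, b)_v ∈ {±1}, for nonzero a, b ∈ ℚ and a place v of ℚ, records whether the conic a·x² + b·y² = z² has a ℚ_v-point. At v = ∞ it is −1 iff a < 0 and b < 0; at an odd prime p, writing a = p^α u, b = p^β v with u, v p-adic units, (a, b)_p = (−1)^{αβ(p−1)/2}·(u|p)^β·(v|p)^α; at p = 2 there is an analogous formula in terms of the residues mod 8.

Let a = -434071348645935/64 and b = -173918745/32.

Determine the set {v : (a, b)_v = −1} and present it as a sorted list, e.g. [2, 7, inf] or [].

(a, b) ≡ (-15015, -210) mod (ℚ^×)²; places V = {2, 3, 5, 7, 11, 13, 29, 41, ∞}.
(a,b)_2: α=-6, β=-5; u≡1, v≡7 (mod 8); ε(u)ε(v)=0·1, αω(v)=-6·0, βω(u)=-5·0; sum ≡ 0  ⇒  +1.
(a,b)_13: α=3, u≡11; β=2, v≡11 (mod 13); (11|13)=-1, (11|13)=-1; sign (−1)^0·-1^2·-1^3 = -1.
(a,b)_11: α=3, u≡2; β=2, v≡8 (mod 11); (2|11)=-1, (8|11)=-1; sign (−1)^0·-1^2·-1^3 = -1.
(a,b)_∞: sgn(-15015)=−, sgn(-210)=−, so -1.
(a,b)_3: α=1, u≡2; β=5, v≡2 (mod 3); (2|3)=-1, (2|3)=-1; sign (−1)^1·-1^5·-1^1 = -1.
(a,b)_7: α=1, u≡1; β=1, v≡5 (mod 7); (1|7)=+1, (5|7)=-1; sign (−1)^1·+1^1·-1^1 = +1.
(a,b)_5: α=1, u≡2; β=1, v≡3 (mod 5); (2|5)=-1, (3|5)=-1; sign (−1)^0·-1^1·-1^1 = +1.
(a,b)_29: α=2, u≡5; β=0, v≡28 (mod 29); (5|29)=+1, (28|29)=+1; sign (−1)^0·+1^0·+1^2 = +1.
(a,b)_41: α=2, u≡18; β=0, v≡21 (mod 41); (18|41)=+1, (21|41)=+1; sign (−1)^0·+1^0·+1^2 = +1.
|Ram(-15015, -210)| = 4, even; anisotropic at {3, 11, 13, ∞}.

[3, 11, 13, inf]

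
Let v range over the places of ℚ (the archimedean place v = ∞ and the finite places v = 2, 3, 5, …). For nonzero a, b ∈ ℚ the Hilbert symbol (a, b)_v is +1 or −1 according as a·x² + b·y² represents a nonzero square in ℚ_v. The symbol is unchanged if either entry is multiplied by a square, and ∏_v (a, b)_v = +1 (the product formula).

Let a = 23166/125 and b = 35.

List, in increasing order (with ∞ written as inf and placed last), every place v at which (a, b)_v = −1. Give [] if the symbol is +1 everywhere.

[5, 11]

(a, b) ≡ (1430, 35) mod (ℚ^×)²; places V = {2, 3, 5, 7, 11, 13, ∞}.
(a,b)_5: α=-3, u≡1; β=1, v≡2 (mod 5); (1|5)=+1, (2|5)=-1; sign (−1)^0·+1^1·-1^-3 = -1.
(a,b)_2: α=1, β=0; u≡3, v≡3 (mod 8); ε(u)ε(v)=1·1, αω(v)=1·1, βω(u)=0·1; sum ≡ 0  ⇒  +1.
(a,b)_13: α=1, u≡5; β=0, v≡9 (mod 13); (5|13)=-1, (9|13)=+1; sign (−1)^0·-1^0·+1^1 = +1.
(a,b)_11: α=1, u≡4; β=0, v≡2 (mod 11); (4|11)=+1, (2|11)=-1; sign (−1)^0·+1^0·-1^1 = -1.
(a,b)_7: α=0, u≡4; β=1, v≡5 (mod 7); (4|7)=+1, (5|7)=-1; sign (−1)^0·+1^1·-1^0 = +1.
(a,b)_3: α=4, u≡2; β=0, v≡2 (mod 3); (2|3)=-1, (2|3)=-1; sign (−1)^0·-1^0·-1^4 = +1.
(a,b)_∞: sgn(1430)=+, sgn(35)=+, so +1.
|Ram(1430, 35)| = 2, even; anisotropic at {5, 11}.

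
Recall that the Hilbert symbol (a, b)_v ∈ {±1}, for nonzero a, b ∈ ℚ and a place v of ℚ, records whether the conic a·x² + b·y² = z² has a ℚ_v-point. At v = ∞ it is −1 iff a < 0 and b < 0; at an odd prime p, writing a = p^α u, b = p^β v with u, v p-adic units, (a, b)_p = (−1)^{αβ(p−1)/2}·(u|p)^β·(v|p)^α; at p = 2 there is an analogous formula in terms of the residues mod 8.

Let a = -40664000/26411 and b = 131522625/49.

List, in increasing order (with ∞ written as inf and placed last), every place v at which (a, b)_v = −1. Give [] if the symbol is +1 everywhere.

[5, 13]

Mod squares: a ≡ -279565, b ≡ 1105. Check v ∈ {∞, 2, 3, 5, 7, 11, 13, 17, 23}.
v=3: a=3^0·(≡2), b=3^2·(≡1) mod 3; (2|3)=-1, (1|3)=+1; (−1)^{0·2·1}·(-1)^2·(+1)^0 = +1.
v=∞: -279565 < 0 and 1105 > 0  ⇒  (a,b)_∞ = +1.
v=11: a=11^-1·(≡10), b=11^0·(≡5) mod 11; (10|11)=-1, (5|11)=+1; (−1)^{-1·0·5}·(-1)^0·(+1)^-1 = +1.
v=5: a=5^3·(≡3), b=5^3·(≡4) mod 5; (3|5)=-1, (4|5)=+1; (−1)^{3·3·2}·(-1)^3·(+1)^3 = -1.
v=17: a=17^1·(≡7), b=17^1·(≡12) mod 17; (7|17)=-1, (12|17)=-1; (−1)^{1·1·8}·(-1)^1·(-1)^1 = +1.
v=13: a=13^1·(≡1), b=13^1·(≡7) mod 13; (1|13)=+1, (7|13)=-1; (−1)^{1·1·6}·(+1)^1·(-1)^1 = -1.
v=23: a=23^1·(≡8), b=23^2·(≡6) mod 23; (8|23)=+1, (6|23)=+1; (−1)^{1·2·11}·(+1)^2·(+1)^1 = +1.
v=7: a=7^-4·(≡2), b=7^-2·(≡3) mod 7; (2|7)=+1, (3|7)=-1; (−1)^{-4·-2·3}·(+1)^-2·(-1)^-4 = +1.
v=2: v_2(a)=6, v_2(b)=0; units ≡ 3, 1 (mod 8); ε·ε+αω+βω = 1·0+6·0+0·1 ≡ 0  ⇒  (a,b)_2 = +1.
|Ram(-279565, 1105)| = 2, even; anisotropic at {5, 13}.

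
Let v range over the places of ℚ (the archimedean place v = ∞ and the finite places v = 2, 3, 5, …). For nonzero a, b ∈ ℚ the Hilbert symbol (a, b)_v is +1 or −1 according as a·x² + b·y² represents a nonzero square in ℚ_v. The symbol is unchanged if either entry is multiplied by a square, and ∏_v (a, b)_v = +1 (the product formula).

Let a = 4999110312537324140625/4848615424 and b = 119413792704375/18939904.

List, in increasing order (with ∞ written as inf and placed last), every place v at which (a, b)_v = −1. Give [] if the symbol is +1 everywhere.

(a, b) ≡ (151905, 23) mod (ℚ^×)²; places V = {2, 3, 5, 13, 17, 19, 23, 41, ∞}.
(a,b)_5: α=7, u≡1; β=4, v≡3 (mod 5); (1|5)=+1, (3|5)=-1; sign (−1)^0·+1^4·-1^7 = -1.
(a,b)_3: α=9, u≡1; β=4, v≡2 (mod 3); (1|3)=+1, (2|3)=-1; sign (−1)^0·+1^4·-1^9 = -1.
(a,b)_23: α=2, u≡16; β=1, v≡3 (mod 23); (16|23)=+1, (3|23)=+1; sign (−1)^0·+1^1·+1^2 = +1.
(a,b)_2: α=-24, β=-16; u≡1, v≡7 (mod 8); ε(u)ε(v)=0·1, αω(v)=-24·0, βω(u)=-16·0; sum ≡ 0  ⇒  +1.
(a,b)_41: α=3, u≡19; β=2, v≡5 (mod 41); (19|41)=-1, (5|41)=+1; sign (−1)^0·-1^2·+1^3 = +1.
(a,b)_19: α=3, u≡10; β=2, v≡17 (mod 19); (10|19)=-1, (17|19)=+1; sign (−1)^0·-1^2·+1^3 = +1.
(a,b)_13: α=1, u≡2; β=2, v≡12 (mod 13); (2|13)=-1, (12|13)=+1; sign (−1)^0·-1^2·+1^1 = +1.
(a,b)_∞: sgn(151905)=+, sgn(23)=+, so +1.
(a,b)_17: α=-2, u≡14; β=-2, v≡3 (mod 17); (14|17)=-1, (3|17)=-1; sign (−1)^0·-1^-2·-1^-2 = +1.
|Ram(151905, 23)| = 2, even; anisotropic at {3, 5}.

[3, 5]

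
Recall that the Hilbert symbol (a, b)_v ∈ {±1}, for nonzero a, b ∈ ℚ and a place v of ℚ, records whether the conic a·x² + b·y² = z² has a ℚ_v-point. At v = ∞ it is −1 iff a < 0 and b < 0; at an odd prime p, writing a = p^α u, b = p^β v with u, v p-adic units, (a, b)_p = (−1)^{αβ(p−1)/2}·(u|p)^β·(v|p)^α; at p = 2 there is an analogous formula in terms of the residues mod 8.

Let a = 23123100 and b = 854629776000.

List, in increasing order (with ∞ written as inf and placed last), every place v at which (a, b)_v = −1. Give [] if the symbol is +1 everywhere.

Mod squares: a ≡ 39, b ≡ 10010. Check v ∈ {∞, 2, 3, 5, 7, 11, 13}.
v=11: a=11^2·(≡8), b=11^3·(≡7) mod 11; (8|11)=-1, (7|11)=-1; (−1)^{2·3·5}·(-1)^3·(-1)^2 = -1.
v=5: a=5^2·(≡4), b=5^3·(≡3) mod 5; (4|5)=+1, (3|5)=-1; (−1)^{2·3·2}·(+1)^3·(-1)^2 = +1.
v=∞: 39 > 0 and 10010 > 0  ⇒  (a,b)_∞ = +1.
v=2: v_2(a)=2, v_2(b)=7; units ≡ 7, 5 (mod 8); ε·ε+αω+βω = 1·0+2·1+7·0 ≡ 0  ⇒  (a,b)_2 = +1.
v=3: a=3^1·(≡1), b=3^2·(≡2) mod 3; (1|3)=+1, (2|3)=-1; (−1)^{1·2·1}·(+1)^2·(-1)^1 = -1.
v=7: a=7^2·(≡2), b=7^3·(≡4) mod 7; (2|7)=+1, (4|7)=+1; (−1)^{2·3·3}·(+1)^3·(+1)^2 = +1.
v=13: a=13^1·(≡1), b=13^1·(≡1) mod 13; (1|13)=+1, (1|13)=+1; (−1)^{1·1·6}·(+1)^1·(+1)^1 = +1.
Ram(39, 10010) = {3, 11}; no ℚ_3-point on the conic.

[3, 11]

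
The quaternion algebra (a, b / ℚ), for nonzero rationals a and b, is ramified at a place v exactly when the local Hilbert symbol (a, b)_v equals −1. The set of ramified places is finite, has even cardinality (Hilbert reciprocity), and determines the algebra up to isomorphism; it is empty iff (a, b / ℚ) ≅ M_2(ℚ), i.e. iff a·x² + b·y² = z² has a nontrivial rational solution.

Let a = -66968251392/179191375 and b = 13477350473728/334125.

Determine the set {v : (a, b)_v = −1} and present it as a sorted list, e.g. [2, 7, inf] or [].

[2, 5, 17, 31]

(a, b) ≡ (-165, 2521695) mod (ℚ^×)²; places V = {2, 3, 5, 7, 11, 17, 19, 23, 29, 31, ∞}.
(a,b)_2: α=10, β=20; u≡3, v≡7 (mod 8); ε(u)ε(v)=1·1, αω(v)=10·0, βω(u)=20·1; sum ≡ 1  ⇒  -1.
(a,b)_23: α=2, u≡20; β=0, v≡19 (mod 23); (20|23)=-1, (19|23)=-1; sign (−1)^0·-1^0·-1^2 = +1.
(a,b)_31: α=0, u≡30; β=1, v≡16 (mod 31); (30|31)=-1, (16|31)=+1; sign (−1)^0·-1^1·+1^0 = -1.
(a,b)_29: α=2, u≡5; β=3, v≡9 (mod 29); (5|29)=+1, (9|29)=+1; sign (−1)^0·+1^3·+1^2 = +1.
(a,b)_∞: sgn(-165)=−, sgn(2521695)=+, so +1.
(a,b)_7: α=2, u≡3; β=0, v≡1 (mod 7); (3|7)=-1, (1|7)=+1; sign (−1)^0·-1^0·+1^2 = +1.
(a,b)_5: α=-3, u≡3; β=-3, v≡1 (mod 5); (3|5)=-1, (1|5)=+1; sign (−1)^0·-1^-3·+1^-3 = -1.
(a,b)_11: α=-1, u≡7; β=-1, v≡5 (mod 11); (7|11)=-1, (5|11)=+1; sign (−1)^1·-1^-1·+1^-1 = +1.
(a,b)_3: α=1, u≡2; β=-5, v≡1 (mod 3); (2|3)=-1, (1|3)=+1; sign (−1)^1·-1^-5·+1^1 = +1.
(a,b)_19: α=-4, u≡16; β=0, v≡14 (mod 19); (16|19)=+1, (14|19)=-1; sign (−1)^0·+1^0·-1^-4 = +1.
(a,b)_17: α=0, u≡5; β=1, v≡12 (mod 17); (5|17)=-1, (12|17)=-1; sign (−1)^0·-1^1·-1^0 = -1.
Ram(-165, 2521695) = {2, 5, 17, 31}; no ℚ_2-point on the conic.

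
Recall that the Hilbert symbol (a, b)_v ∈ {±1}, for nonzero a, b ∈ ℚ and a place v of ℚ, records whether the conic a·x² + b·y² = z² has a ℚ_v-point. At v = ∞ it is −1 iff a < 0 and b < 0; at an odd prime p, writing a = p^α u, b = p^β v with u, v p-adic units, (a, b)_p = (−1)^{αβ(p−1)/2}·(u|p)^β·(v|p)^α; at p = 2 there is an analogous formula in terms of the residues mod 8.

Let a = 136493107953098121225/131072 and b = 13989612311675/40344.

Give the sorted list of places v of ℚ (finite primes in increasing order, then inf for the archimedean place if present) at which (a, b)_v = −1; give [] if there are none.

[]

Mod squares: a ≡ 1122, b ≡ 9282. Check v ∈ {∞, 2, 3, 5, 7, 11, 13, 17, 19, 41}.
v=∞: 1122 > 0 and 9282 > 0  ⇒  (a,b)_∞ = +1.
v=7: a=7^4·(≡1), b=7^3·(≡3) mod 7; (1|7)=+1, (3|7)=-1; (−1)^{4·3·3}·(+1)^3·(-1)^4 = +1.
v=19: a=19^4·(≡1), b=19^2·(≡8) mod 19; (1|19)=+1, (8|19)=-1; (−1)^{4·2·9}·(+1)^2·(-1)^4 = +1.
v=17: a=17^1·(≡16), b=17^1·(≡1) mod 17; (16|17)=+1, (1|17)=+1; (−1)^{1·1·8}·(+1)^1·(+1)^1 = +1.
v=11: a=11^3·(≡3), b=11^2·(≡1) mod 11; (3|11)=+1, (1|11)=+1; (−1)^{3·2·5}·(+1)^2·(+1)^3 = +1.
v=3: a=3^3·(≡2), b=3^-1·(≡1) mod 3; (2|3)=-1, (1|3)=+1; (−1)^{3·-1·1}·(-1)^-1·(+1)^3 = +1.
v=13: a=13^4·(≡3), b=13^3·(≡9) mod 13; (3|13)=+1, (9|13)=+1; (−1)^{4·3·6}·(+1)^3·(+1)^4 = +1.
v=41: a=41^0·(≡27), b=41^-2·(≡33) mod 41; (27|41)=-1, (33|41)=+1; (−1)^{0·-2·20}·(-1)^-2·(+1)^0 = +1.
v=5: a=5^2·(≡2), b=5^2·(≡3) mod 5; (2|5)=-1, (3|5)=-1; (−1)^{2·2·2}·(-1)^2·(-1)^2 = +1.
v=2: v_2(a)=-17, v_2(b)=-3; units ≡ 1, 1 (mod 8); ε·ε+αω+βω = 0·0+-17·0+-3·0 ≡ 0  ⇒  (a,b)_2 = +1.
Ram(a, b) = ∅: the form 1122·x² + 9282·y² − z² is isotropic over every ℚ_v, so by Hasse–Minkowski it is isotropic over ℚ.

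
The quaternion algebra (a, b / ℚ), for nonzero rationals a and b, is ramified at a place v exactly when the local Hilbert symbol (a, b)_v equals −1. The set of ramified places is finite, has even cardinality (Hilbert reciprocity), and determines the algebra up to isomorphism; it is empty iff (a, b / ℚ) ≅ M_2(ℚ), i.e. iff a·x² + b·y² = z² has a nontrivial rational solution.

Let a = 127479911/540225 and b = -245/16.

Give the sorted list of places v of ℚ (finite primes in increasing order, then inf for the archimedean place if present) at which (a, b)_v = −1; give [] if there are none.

[2, 19]

Mod squares: a ≡ 551, b ≡ -5. Check v ∈ {∞, 2, 3, 5, 7, 13, 19, 29, 37}.
v=7: a=7^-4·(≡6), b=7^2·(≡1) mod 7; (6|7)=-1, (1|7)=+1; (−1)^{-4·2·3}·(-1)^2·(+1)^-4 = +1.
v=37: a=37^2·(≡7), b=37^0·(≡24) mod 37; (7|37)=+1, (24|37)=-1; (−1)^{2·0·18}·(+1)^0·(-1)^2 = +1.
v=5: a=5^-2·(≡4), b=5^1·(≡1) mod 5; (4|5)=+1, (1|5)=+1; (−1)^{-2·1·2}·(+1)^1·(+1)^-2 = +1.
v=29: a=29^1·(≡3), b=29^0·(≡1) mod 29; (3|29)=-1, (1|29)=+1; (−1)^{1·0·14}·(-1)^0·(+1)^1 = +1.
v=2: v_2(a)=0, v_2(b)=-4; units ≡ 7, 3 (mod 8); ε·ε+αω+βω = 1·1+0·1+-4·0 ≡ 1  ⇒  (a,b)_2 = -1.
v=3: a=3^-2·(≡2), b=3^0·(≡1) mod 3; (2|3)=-1, (1|3)=+1; (−1)^{-2·0·1}·(-1)^0·(+1)^-2 = +1.
v=13: a=13^2·(≡2), b=13^0·(≡5) mod 13; (2|13)=-1, (5|13)=-1; (−1)^{2·0·6}·(-1)^0·(-1)^2 = +1.
v=∞: 551 > 0 and -5 < 0  ⇒  (a,b)_∞ = +1.
v=19: a=19^1·(≡10), b=19^0·(≡12) mod 19; (10|19)=-1, (12|19)=-1; (−1)^{1·0·9}·(-1)^0·(-1)^1 = -1.
|Ram(551, -5)| = 2, even; anisotropic at {2, 19}.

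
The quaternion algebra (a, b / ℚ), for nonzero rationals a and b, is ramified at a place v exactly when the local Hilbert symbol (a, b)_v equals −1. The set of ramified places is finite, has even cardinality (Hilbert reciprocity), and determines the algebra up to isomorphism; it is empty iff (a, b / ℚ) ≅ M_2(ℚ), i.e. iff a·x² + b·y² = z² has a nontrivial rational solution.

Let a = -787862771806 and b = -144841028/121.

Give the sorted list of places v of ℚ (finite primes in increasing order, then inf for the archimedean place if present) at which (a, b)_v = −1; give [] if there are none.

(a, b) ≡ (-805486, -36210257) mod (ℚ^×)²; places V = {2, 11, 19, 23, 41, 43, 47, ∞}.
(a,b)_2: α=1, β=2; u≡1, v≡7 (mod 8); ε(u)ε(v)=0·1, αω(v)=1·0, βω(u)=2·0; sum ≡ 0  ⇒  +1.
(a,b)_47: α=1, u≡21; β=1, v≡39 (mod 47); (21|47)=+1, (39|47)=-1; sign (−1)^1·+1^1·-1^1 = +1.
(a,b)_11: α=1, u≡1; β=-2, v≡9 (mod 11); (1|11)=+1, (9|11)=+1; sign (−1)^0·+1^-2·+1^1 = +1.
(a,b)_23: α=2, u≡19; β=1, v≡17 (mod 23); (19|23)=-1, (17|23)=-1; sign (−1)^0·-1^1·-1^2 = -1.
(a,b)_41: α=1, u≡30; β=1, v≡33 (mod 41); (30|41)=-1, (33|41)=+1; sign (−1)^0·-1^1·+1^1 = -1.
(a,b)_∞: sgn(-805486)=−, sgn(-36210257)=−, so -1.
(a,b)_19: α=1, u≡14; β=1, v≡9 (mod 19); (14|19)=-1, (9|19)=+1; sign (−1)^1·-1^1·+1^1 = +1.
(a,b)_43: α=2, u≡42; β=1, v≡15 (mod 43); (42|43)=-1, (15|43)=+1; sign (−1)^0·-1^1·+1^2 = -1.
(-805486, -36210257 / ℚ) ramifies at {23, 41, 43, ∞}: a division algebra.

[23, 41, 43, inf]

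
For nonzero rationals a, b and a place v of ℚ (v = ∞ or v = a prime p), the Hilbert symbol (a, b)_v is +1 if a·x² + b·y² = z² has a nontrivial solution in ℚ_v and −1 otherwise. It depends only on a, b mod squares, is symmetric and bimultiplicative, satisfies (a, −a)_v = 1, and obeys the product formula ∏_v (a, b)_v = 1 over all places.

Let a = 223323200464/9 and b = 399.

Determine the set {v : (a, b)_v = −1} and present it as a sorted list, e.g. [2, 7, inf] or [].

Mod squares: a ≡ 4669, b ≡ 399. Check v ∈ {∞, 2, 3, 7, 13, 19, 23, 29}.
v=19: a=19^2·(≡14), b=19^1·(≡2) mod 19; (14|19)=-1, (2|19)=-1; (−1)^{2·1·9}·(-1)^1·(-1)^2 = -1.
v=∞: 4669 > 0 and 399 > 0  ⇒  (a,b)_∞ = +1.
v=3: a=3^-2·(≡1), b=3^1·(≡1) mod 3; (1|3)=+1, (1|3)=+1; (−1)^{-2·1·1}·(+1)^1·(+1)^-2 = +1.
v=7: a=7^3·(≡1), b=7^1·(≡1) mod 7; (1|7)=+1, (1|7)=+1; (−1)^{3·1·3}·(+1)^1·(+1)^3 = -1.
v=2: v_2(a)=4, v_2(b)=0; units ≡ 5, 7 (mod 8); ε·ε+αω+βω = 0·1+4·0+0·1 ≡ 0  ⇒  (a,b)_2 = +1.
v=13: a=13^2·(≡6), b=13^0·(≡9) mod 13; (6|13)=-1, (9|13)=+1; (−1)^{2·0·6}·(-1)^0·(+1)^2 = +1.
v=23: a=23^1·(≡14), b=23^0·(≡8) mod 23; (14|23)=-1, (8|23)=+1; (−1)^{1·0·11}·(-1)^0·(+1)^1 = +1.
v=29: a=29^1·(≡23), b=29^0·(≡22) mod 29; (23|29)=+1, (22|29)=+1; (−1)^{1·0·14}·(+1)^0·(+1)^1 = +1.
|Ram(4669, 399)| = 2, even; anisotropic at {7, 19}.

[7, 19]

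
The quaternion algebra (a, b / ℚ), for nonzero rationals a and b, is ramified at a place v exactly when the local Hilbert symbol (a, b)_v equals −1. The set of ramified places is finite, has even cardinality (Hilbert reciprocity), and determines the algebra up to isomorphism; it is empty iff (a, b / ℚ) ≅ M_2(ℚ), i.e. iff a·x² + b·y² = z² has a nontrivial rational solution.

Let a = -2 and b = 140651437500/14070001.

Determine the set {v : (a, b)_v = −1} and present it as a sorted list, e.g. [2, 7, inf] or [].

Mod squares: a ≡ -2, b ≡ 7. Check v ∈ {∞, 2, 3, 5, 7, 11, 31}.
v=3: a=3^0·(≡1), b=3^8·(≡1) mod 3; (1|3)=+1, (1|3)=+1; (−1)^{0·8·1}·(+1)^8·(+1)^0 = +1.
v=∞: -2 < 0 and 7 > 0  ⇒  (a,b)_∞ = +1.
v=31: a=31^0·(≡29), b=31^-2·(≡4) mod 31; (29|31)=-1, (4|31)=+1; (−1)^{0·-2·15}·(-1)^-2·(+1)^0 = +1.
v=2: v_2(a)=1, v_2(b)=2; units ≡ 7, 7 (mod 8); ε·ε+αω+βω = 1·1+1·0+2·0 ≡ 1  ⇒  (a,b)_2 = -1.
v=11: a=11^0·(≡9), b=11^-4·(≡6) mod 11; (9|11)=+1, (6|11)=-1; (−1)^{0·-4·5}·(+1)^-4·(-1)^0 = +1.
v=5: a=5^0·(≡3), b=5^6·(≡2) mod 5; (3|5)=-1, (2|5)=-1; (−1)^{0·6·2}·(-1)^6·(-1)^0 = +1.
v=7: a=7^0·(≡5), b=7^3·(≡1) mod 7; (5|7)=-1, (1|7)=+1; (−1)^{0·3·3}·(-1)^3·(+1)^0 = -1.
|Ram(-2, 7)| = 2, even; anisotropic at {2, 7}.

[2, 7]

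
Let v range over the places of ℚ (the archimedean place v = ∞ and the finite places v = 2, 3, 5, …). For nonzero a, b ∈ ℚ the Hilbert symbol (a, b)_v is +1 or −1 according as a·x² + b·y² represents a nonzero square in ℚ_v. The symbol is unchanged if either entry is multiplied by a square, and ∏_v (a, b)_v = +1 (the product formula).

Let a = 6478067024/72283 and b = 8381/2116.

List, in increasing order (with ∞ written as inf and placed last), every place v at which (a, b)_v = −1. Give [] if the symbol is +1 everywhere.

[31, 43]

(a, b) ≡ (398567, 29) mod (ℚ^×)²; places V = {2, 11, 13, 17, 19, 23, 29, 31, 41, 43, ∞}.
(a,b)_19: α=2, u≡9; β=0, v≡3 (mod 19); (9|19)=+1, (3|19)=-1; sign (−1)^0·+1^0·-1^2 = +1.
(a,b)_29: α=0, u≡1; β=1, v≡1 (mod 29); (1|29)=+1, (1|29)=+1; sign (−1)^0·+1^1·+1^0 = +1.
(a,b)_2: α=4, β=-2; u≡7, v≡5 (mod 8); ε(u)ε(v)=1·0, αω(v)=4·1, βω(u)=-2·0; sum ≡ 0  ⇒  +1.
(a,b)_41: α=-2, u≡15; β=0, v≡22 (mod 41); (15|41)=-1, (22|41)=-1; sign (−1)^0·-1^0·-1^-2 = +1.
(a,b)_∞: sgn(398567)=+, sgn(29)=+, so +1.
(a,b)_43: α=-1, u≡16; β=0, v≡33 (mod 43); (16|43)=+1, (33|43)=-1; sign (−1)^0·+1^0·-1^-1 = -1.
(a,b)_11: α=2, u≡9; β=0, v≡8 (mod 11); (9|11)=+1, (8|11)=-1; sign (−1)^0·+1^0·-1^2 = +1.
(a,b)_23: α=1, u≡10; β=-2, v≡8 (mod 23); (10|23)=-1, (8|23)=+1; sign (−1)^0·-1^-2·+1^1 = +1.
(a,b)_13: α=1, u≡11; β=0, v≡10 (mod 13); (11|13)=-1, (10|13)=+1; sign (−1)^0·-1^0·+1^1 = +1.
(a,b)_17: α=0, u≡15; β=2, v≡10 (mod 17); (15|17)=+1, (10|17)=-1; sign (−1)^0·+1^2·-1^0 = +1.
(a,b)_31: α=1, u≡15; β=0, v≡13 (mod 31); (15|31)=-1, (13|31)=-1; sign (−1)^0·-1^0·-1^1 = -1.
|Ram(398567, 29)| = 2, even; anisotropic at {31, 43}.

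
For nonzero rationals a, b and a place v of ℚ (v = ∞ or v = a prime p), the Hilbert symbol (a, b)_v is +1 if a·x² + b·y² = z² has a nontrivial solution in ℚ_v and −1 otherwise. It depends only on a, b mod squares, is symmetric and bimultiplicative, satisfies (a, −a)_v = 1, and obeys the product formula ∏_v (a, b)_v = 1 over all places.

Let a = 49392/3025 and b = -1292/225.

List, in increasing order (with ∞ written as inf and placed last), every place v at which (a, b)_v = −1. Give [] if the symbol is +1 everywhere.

[7, 17]

(a, b) ≡ (7, -323) mod (ℚ^×)²; places V = {2, 3, 5, 7, 11, 17, 19, ∞}.
(a,b)_17: α=0, u≡10; β=1, v≡15 (mod 17); (10|17)=-1, (15|17)=+1; sign (−1)^0·-1^1·+1^0 = -1.
(a,b)_19: α=0, u≡17; β=1, v≡10 (mod 19); (17|19)=+1, (10|19)=-1; sign (−1)^0·+1^1·-1^0 = +1.
(a,b)_∞: sgn(7)=+, sgn(-323)=−, so +1.
(a,b)_5: α=-2, u≡2; β=-2, v≡2 (mod 5); (2|5)=-1, (2|5)=-1; sign (−1)^0·-1^-2·-1^-2 = +1.
(a,b)_7: α=3, u≡4; β=0, v≡3 (mod 7); (4|7)=+1, (3|7)=-1; sign (−1)^0·+1^0·-1^3 = -1.
(a,b)_2: α=4, β=2; u≡7, v≡5 (mod 8); ε(u)ε(v)=1·0, αω(v)=4·1, βω(u)=2·0; sum ≡ 0  ⇒  +1.
(a,b)_11: α=-2, u≡8; β=0, v≡10 (mod 11); (8|11)=-1, (10|11)=-1; sign (−1)^0·-1^0·-1^-2 = +1.
(a,b)_3: α=2, u≡1; β=-2, v≡1 (mod 3); (1|3)=+1, (1|3)=+1; sign (−1)^0·+1^-2·+1^2 = +1.
Ram(7, -323) = {7, 17}; no ℚ_7-point on the conic.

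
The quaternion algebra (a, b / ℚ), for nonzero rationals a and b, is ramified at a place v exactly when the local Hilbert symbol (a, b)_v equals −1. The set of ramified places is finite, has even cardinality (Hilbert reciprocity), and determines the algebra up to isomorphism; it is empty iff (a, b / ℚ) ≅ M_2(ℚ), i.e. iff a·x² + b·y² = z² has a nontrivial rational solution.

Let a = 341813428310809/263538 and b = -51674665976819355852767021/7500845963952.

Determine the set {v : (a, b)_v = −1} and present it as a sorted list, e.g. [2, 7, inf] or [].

Mod squares: a ≡ 2, b ≡ -6783. Check v ∈ {∞, 2, 3, 7, 11, 13, 17, 19, 37}.
v=37: a=37^2·(≡13), b=37^4·(≡11) mod 37; (13|37)=-1, (11|37)=+1; (−1)^{2·4·18}·(-1)^4·(+1)^2 = +1.
v=3: a=3^-2·(≡2), b=3^-7·(≡1) mod 3; (2|3)=-1, (1|3)=+1; (−1)^{-2·-7·1}·(-1)^-7·(+1)^-2 = -1.
v=7: a=7^2·(≡4), b=7^3·(≡4) mod 7; (4|7)=+1, (4|7)=+1; (−1)^{2·3·3}·(+1)^3·(+1)^2 = +1.
v=13: a=13^2·(≡6), b=13^4·(≡9) mod 13; (6|13)=-1, (9|13)=+1; (−1)^{2·4·6}·(-1)^4·(+1)^2 = +1.
v=19: a=19^2·(≡13), b=19^3·(≡5) mod 19; (13|19)=-1, (5|19)=+1; (−1)^{2·3·9}·(-1)^3·(+1)^2 = -1.
v=2: v_2(a)=-1, v_2(b)=-4; units ≡ 1, 1 (mod 8); ε·ε+αω+βω = 0·0+-1·0+-4·0 ≡ 0  ⇒  (a,b)_2 = +1.
v=11: a=11^-4·(≡10), b=11^-8·(≡1) mod 11; (10|11)=-1, (1|11)=+1; (−1)^{-4·-8·5}·(-1)^-8·(+1)^-4 = +1.
v=∞: 2 > 0 and -6783 < 0  ⇒  (a,b)_∞ = +1.
v=17: a=17^4·(≡1), b=17^7·(≡1) mod 17; (1|17)=+1, (1|17)=+1; (−1)^{4·7·8}·(+1)^7·(+1)^4 = +1.
Ram(2, -6783) = {3, 19}; no ℚ_3-point on the conic.

[3, 19]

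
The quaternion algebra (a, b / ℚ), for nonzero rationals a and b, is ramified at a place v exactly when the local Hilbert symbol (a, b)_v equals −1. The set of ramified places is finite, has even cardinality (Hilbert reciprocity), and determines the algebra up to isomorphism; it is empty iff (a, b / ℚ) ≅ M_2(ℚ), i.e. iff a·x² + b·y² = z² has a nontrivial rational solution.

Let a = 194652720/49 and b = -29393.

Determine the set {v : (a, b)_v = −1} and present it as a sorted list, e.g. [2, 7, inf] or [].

[2, 5, 7, 13, 19, 31]

(a, b) ≡ (150195, -29393) mod (ℚ^×)²; places V = {2, 3, 5, 7, 13, 17, 19, 31, ∞}.
(a,b)_3: α=5, u≡1; β=0, v≡1 (mod 3); (1|3)=+1, (1|3)=+1; sign (−1)^0·+1^0·+1^5 = +1.
(a,b)_7: α=-2, u≡3; β=1, v≡1 (mod 7); (3|7)=-1, (1|7)=+1; sign (−1)^0·-1^1·+1^-2 = -1.
(a,b)_5: α=1, u≡1; β=0, v≡2 (mod 5); (1|5)=+1, (2|5)=-1; sign (−1)^0·+1^0·-1^1 = -1.
(a,b)_13: α=0, u≡8; β=1, v≡1 (mod 13); (8|13)=-1, (1|13)=+1; sign (−1)^0·-1^1·+1^0 = -1.
(a,b)_∞: sgn(150195)=+, sgn(-29393)=−, so +1.
(a,b)_19: α=1, u≡9; β=1, v≡11 (mod 19); (9|19)=+1, (11|19)=+1; sign (−1)^1·+1^1·+1^1 = -1.
(a,b)_31: α=1, u≡28; β=0, v≡26 (mod 31); (28|31)=+1, (26|31)=-1; sign (−1)^0·+1^0·-1^1 = -1.
(a,b)_17: α=1, u≡10; β=1, v≡5 (mod 17); (10|17)=-1, (5|17)=-1; sign (−1)^0·-1^1·-1^1 = +1.
(a,b)_2: α=4, β=0; u≡3, v≡7 (mod 8); ε(u)ε(v)=1·1, αω(v)=4·0, βω(u)=0·1; sum ≡ 1  ⇒  -1.
|Ram(150195, -29393)| = 6, even; anisotropic at {2, 5, 7, 13, 19, 31}.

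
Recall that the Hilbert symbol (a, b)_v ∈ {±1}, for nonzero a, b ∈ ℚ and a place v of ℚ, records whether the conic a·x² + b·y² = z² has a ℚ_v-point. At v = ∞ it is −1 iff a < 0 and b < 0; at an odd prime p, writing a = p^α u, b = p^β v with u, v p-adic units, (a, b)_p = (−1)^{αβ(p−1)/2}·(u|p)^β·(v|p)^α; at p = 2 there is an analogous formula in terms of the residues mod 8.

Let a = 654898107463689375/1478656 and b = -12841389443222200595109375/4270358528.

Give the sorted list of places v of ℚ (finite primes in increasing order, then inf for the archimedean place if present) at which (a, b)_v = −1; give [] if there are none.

Mod squares: a ≡ 5423, b ≡ -174174. Check v ∈ {∞, 2, 3, 5, 7, 11, 13, 17, 19, 29}.
v=5: a=5^4·(≡3), b=5^6·(≡1) mod 5; (3|5)=-1, (1|5)=+1; (−1)^{4·6·2}·(-1)^6·(+1)^4 = +1.
v=19: a=19^-2·(≡13), b=19^-4·(≡12) mod 19; (13|19)=-1, (12|19)=-1; (−1)^{-2·-4·9}·(-1)^-4·(-1)^-2 = +1.
v=2: v_2(a)=-12, v_2(b)=-15; units ≡ 7, 1 (mod 8); ε·ε+αω+βω = 1·0+-12·0+-15·0 ≡ 0  ⇒  (a,b)_2 = +1.
v=∞: 5423 > 0 and -174174 < 0  ⇒  (a,b)_∞ = +1.
v=3: a=3^4·(≡2), b=3^5·(≡1) mod 3; (2|3)=-1, (1|3)=+1; (−1)^{4·5·1}·(-1)^5·(+1)^4 = -1.
v=7: a=7^0·(≡5), b=7^1·(≡3) mod 7; (5|7)=-1, (3|7)=-1; (−1)^{0·1·3}·(-1)^1·(-1)^0 = -1.
v=11: a=11^1·(≡9), b=11^1·(≡7) mod 11; (9|11)=+1, (7|11)=-1; (−1)^{1·1·5}·(+1)^1·(-1)^1 = +1.
v=13: a=13^4·(≡8), b=13^7·(≡11) mod 13; (8|13)=-1, (11|13)=-1; (−1)^{4·7·6}·(-1)^7·(-1)^4 = -1.
v=17: a=17^5·(≡16), b=17^6·(≡4) mod 17; (16|17)=+1, (4|17)=+1; (−1)^{5·6·8}·(+1)^6·(+1)^5 = +1.
v=29: a=29^1·(≡1), b=29^1·(≡21) mod 29; (1|29)=+1, (21|29)=-1; (−1)^{1·1·14}·(+1)^1·(-1)^1 = -1.
Ram(5423, -174174) = {3, 7, 13, 29}; no ℚ_3-point on the conic.

[3, 7, 13, 29]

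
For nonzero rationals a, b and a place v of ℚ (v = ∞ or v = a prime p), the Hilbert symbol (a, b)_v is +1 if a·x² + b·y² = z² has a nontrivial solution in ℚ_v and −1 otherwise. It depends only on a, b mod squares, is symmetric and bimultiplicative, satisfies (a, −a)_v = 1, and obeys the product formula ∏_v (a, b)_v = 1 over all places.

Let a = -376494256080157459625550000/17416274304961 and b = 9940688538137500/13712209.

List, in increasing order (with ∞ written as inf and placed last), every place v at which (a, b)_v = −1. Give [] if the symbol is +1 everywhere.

[37, 43]

(a, b) ≡ (-7955, 55) mod (ℚ^×)²; places V = {2, 3, 5, 7, 11, 13, 23, 29, 31, 37, 43, ∞}.
(a,b)_23: α=-6, u≡2; β=-4, v≡1 (mod 23); (2|23)=+1, (1|23)=+1; sign (−1)^0·+1^-4·+1^-6 = +1.
(a,b)_29: α=2, u≡5; β=0, v≡11 (mod 29); (5|29)=+1, (11|29)=-1; sign (−1)^0·+1^0·-1^2 = +1.
(a,b)_3: α=4, u≡1; β=0, v≡1 (mod 3); (1|3)=+1, (1|3)=+1; sign (−1)^0·+1^0·+1^4 = +1.
(a,b)_5: α=5, u≡4; β=5, v≡1 (mod 5); (4|5)=+1, (1|5)=+1; sign (−1)^0·+1^5·+1^5 = +1.
(a,b)_11: α=0, u≡1; β=1, v≡9 (mod 11); (1|11)=+1, (9|11)=+1; sign (−1)^0·+1^1·+1^0 = +1.
(a,b)_2: α=4, β=2; u≡5, v≡7 (mod 8); ε(u)ε(v)=0·1, αω(v)=4·0, βω(u)=2·1; sum ≡ 0  ⇒  +1.
(a,b)_7: α=-6, u≡1; β=-2, v≡5 (mod 7); (1|7)=+1, (5|7)=-1; sign (−1)^0·+1^-2·-1^-6 = +1.
(a,b)_43: α=3, u≡29; β=2, v≡37 (mod 43); (29|43)=-1, (37|43)=-1; sign (−1)^0·-1^2·-1^3 = -1.
(a,b)_13: α=4, u≡10; β=4, v≡10 (mod 13); (10|13)=+1, (10|13)=+1; sign (−1)^0·+1^4·+1^4 = +1.
(a,b)_∞: sgn(-7955)=−, sgn(55)=+, so +1.
(a,b)_31: α=2, u≡12; β=0, v≡12 (mod 31); (12|31)=-1, (12|31)=-1; sign (−1)^0·-1^0·-1^2 = +1.
(a,b)_37: α=3, u≡1; β=2, v≡15 (mod 37); (1|37)=+1, (15|37)=-1; sign (−1)^0·+1^2·-1^3 = -1.
|Ram(-7955, 55)| = 2, even; anisotropic at {37, 43}.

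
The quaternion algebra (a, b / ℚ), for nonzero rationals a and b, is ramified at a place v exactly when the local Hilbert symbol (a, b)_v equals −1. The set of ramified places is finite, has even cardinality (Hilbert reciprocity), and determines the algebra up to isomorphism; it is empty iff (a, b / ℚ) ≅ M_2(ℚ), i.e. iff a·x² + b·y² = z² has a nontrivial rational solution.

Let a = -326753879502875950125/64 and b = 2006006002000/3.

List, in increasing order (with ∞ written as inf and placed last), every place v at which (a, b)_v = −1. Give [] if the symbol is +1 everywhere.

[2, 3, 5, 7]

Mod squares: a ≡ -5005, b ≡ 15015. Check v ∈ {∞, 2, 3, 5, 7, 11, 13, 17}.
v=11: a=11^5·(≡10), b=11^3·(≡4) mod 11; (10|11)=-1, (4|11)=+1; (−1)^{5·3·5}·(-1)^3·(+1)^5 = +1.
v=13: a=13^5·(≡5), b=13^3·(≡5) mod 13; (5|13)=-1, (5|13)=-1; (−1)^{5·3·6}·(-1)^3·(-1)^5 = +1.
v=5: a=5^3·(≡1), b=5^3·(≡2) mod 5; (1|5)=+1, (2|5)=-1; (−1)^{3·3·2}·(+1)^3·(-1)^3 = -1.
v=∞: -5005 < 0 and 15015 > 0  ⇒  (a,b)_∞ = +1.
v=7: a=7^5·(≡6), b=7^3·(≡3) mod 7; (6|7)=-1, (3|7)=-1; (−1)^{5·3·3}·(-1)^3·(-1)^5 = -1.
v=17: a=17^2·(≡10), b=17^0·(≡16) mod 17; (10|17)=-1, (16|17)=+1; (−1)^{2·0·8}·(-1)^0·(+1)^2 = +1.
v=2: v_2(a)=-6, v_2(b)=4; units ≡ 3, 7 (mod 8); ε·ε+αω+βω = 1·1+-6·0+4·1 ≡ 1  ⇒  (a,b)_2 = -1.
v=3: a=3^2·(≡2), b=3^-1·(≡1) mod 3; (2|3)=-1, (1|3)=+1; (−1)^{2·-1·1}·(-1)^-1·(+1)^2 = -1.
|Ram(-5005, 15015)| = 4, even; anisotropic at {2, 3, 5, 7}.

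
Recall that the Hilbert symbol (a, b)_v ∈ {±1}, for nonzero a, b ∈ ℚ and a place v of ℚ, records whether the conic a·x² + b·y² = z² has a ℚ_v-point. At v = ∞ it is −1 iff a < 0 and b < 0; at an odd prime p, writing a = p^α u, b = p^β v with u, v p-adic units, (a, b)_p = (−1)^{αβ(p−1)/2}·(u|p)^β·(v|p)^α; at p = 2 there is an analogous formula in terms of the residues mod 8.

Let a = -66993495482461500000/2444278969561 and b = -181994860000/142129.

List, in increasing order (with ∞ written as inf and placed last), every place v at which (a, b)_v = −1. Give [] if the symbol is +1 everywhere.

(a, b) ≡ (-28934, -46) mod (ℚ^×)²; places V = {2, 3, 5, 11, 13, 17, 23, 29, 37, ∞}.
(a,b)_5: α=6, u≡4; β=4, v≡1 (mod 5); (4|5)=+1, (1|5)=+1; sign (−1)^0·+1^4·+1^6 = +1.
(a,b)_13: α=-4, u≡9; β=-2, v≡11 (mod 13); (9|13)=+1, (11|13)=-1; sign (−1)^0·+1^-2·-1^-4 = +1.
(a,b)_17: α=5, u≡1; β=2, v≡3 (mod 17); (1|17)=+1, (3|17)=-1; sign (−1)^0·+1^2·-1^5 = -1.
(a,b)_29: α=-4, u≡27; β=-2, v≡15 (mod 29); (27|29)=-1, (15|29)=-1; sign (−1)^0·-1^-2·-1^-4 = +1.
(a,b)_3: α=4, u≡1; β=0, v≡2 (mod 3); (1|3)=+1, (2|3)=-1; sign (−1)^0·+1^0·-1^4 = +1.
(a,b)_∞: sgn(-28934)=−, sgn(-46)=−, so -1.
(a,b)_11: α=-2, u≡10; β=0, v≡4 (mod 11); (10|11)=-1, (4|11)=+1; sign (−1)^0·-1^0·+1^-2 = +1.
(a,b)_23: α=1, u≡14; β=1, v≡15 (mod 23); (14|23)=-1, (15|23)=-1; sign (−1)^1·-1^1·-1^1 = -1.
(a,b)_2: α=5, β=5; u≡5, v≡1 (mod 8); ε(u)ε(v)=0·0, αω(v)=5·0, βω(u)=5·1; sum ≡ 1  ⇒  -1.
(a,b)_37: α=3, u≡35; β=2, v≡34 (mod 37); (35|37)=-1, (34|37)=+1; sign (−1)^0·-1^2·+1^3 = +1.
Ram(-28934, -46) = {2, 17, 23, ∞}; no ℚ_2-point on the conic.

[2, 17, 23, inf]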